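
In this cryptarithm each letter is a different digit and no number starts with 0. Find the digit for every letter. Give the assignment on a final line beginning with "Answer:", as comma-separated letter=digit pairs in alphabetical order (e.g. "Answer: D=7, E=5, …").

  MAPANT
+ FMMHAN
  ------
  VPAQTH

Step 1. [col 1: T + N ≡ H (mod 10)] several values work for N in column 1 (T + N ≡ H (mod 10), carry-in 0); try N=6, so N=6.
Step 2. [col 1: T + N ≡ H (mod 10)] T=4 is one option consistent with column 1 (T + N ≡ H (mod 10), carry-in 0) — take it. So T=4.
Step 3. [col 1: T + N ≡ H (mod 10)] from column 1 (T=4, N=6, carry-in 0, digits 4,6 already taken and all letters distinct): H must equal 0, so H=0.
Step 4. [col 2: N + A ≡ T (mod 10)] column 2: given N=6, T=4, carry-in 1, and digits 0,4,6 already taken and all letters distinct, N+A≡T (mod 10) forces A=7, so A=7.
Step 5. [col 3: A + H ≡ Q (mod 10)] column 3: given A=7, H=0, carry-in 1, and digits 0,4,6,7 already taken and all letters distinct, A+H≡Q (mod 10) forces Q=8 ⇒ Q=8.
Step 6. [col 4: P + M ≡ A (mod 10)] column 4 (P + M ≡ A (mod 10), carry-in 0) doesn't pin M yet; pick M=5 and continue. So M=5.
Step 7. [col 4: P + M ≡ A (mod 10)] in column 4 we have P+M≡A with carry-in 0; given M=5, A=7 and digits 0,4,5,6,7,8 already taken and all letters distinct, that pins P to 2. So P=2.
Step 8. [col 6: M + F ≡ V (mod 10)] column 6 reads M+F+carry(1)=V with M=5; with digits 0,2,4,5,6,7,8 already taken and all letters distinct, the only value for F is 3 ⇒ F=3.
Step 9. [col 6: M + F ≡ V (mod 10)] column 6: given M=5, F=3, carry-in 1, and digits 0,2,3,4,5,6,7,8 already taken and all letters distinct, M+F≡V (mod 10) forces V=9. So V=9.

Answer: A=7, F=3, H=0, M=5, N=6, P=2, Q=8, T=4, V=9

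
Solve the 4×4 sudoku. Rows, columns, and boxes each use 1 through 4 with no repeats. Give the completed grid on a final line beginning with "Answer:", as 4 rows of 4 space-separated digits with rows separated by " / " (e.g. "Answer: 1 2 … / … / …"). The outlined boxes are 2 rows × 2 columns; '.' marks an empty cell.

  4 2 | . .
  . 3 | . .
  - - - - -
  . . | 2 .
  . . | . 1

Step 1. [r1c4∈{3}] nothing but 3 survives at r1c4 ⇒ r1c4=3.
Step 2. [r3c4∈{4}] nothing but 4 survives at r3c4 ⇒ r3c4=4.
Step 3. [r3c1∈{1,3}] across row 3, 3 lands solely at r3c1 ⇒ r3c1=3.
Step 4. [r2c3∈{1,4}] 4 has one home in row 2: r2c3, so r2c3=4.
Step 5. [r4c1∈{2}] r4c1 has the single candidate 2, so r4c1=2.
Step 6. [r1c3∈{1}] only 1 remains possible at r1c3. So r1c3=1.
Step 7. [r2c4∈{2}] r2c4 has the single candidate 2 ⇒ r2c4=2.
Step 8. [r4c2∈{4}] only 4 remains possible at r4c2. So r4c2=4.
Step 9. [r2c1∈{1}] only 1 remains possible at r2c1. So r2c1=1.
Step 10. [r3c2∈{1}] r3c2 has the single candidate 1, so r3c2=1.
Step 11. [r4c3∈{3}] nothing but 3 survives at r4c3 ⇒ r4c3=3.

Answer: 4 2 1 3 / 1 3 4 2 / 3 1 2 4 / 2 4 3 1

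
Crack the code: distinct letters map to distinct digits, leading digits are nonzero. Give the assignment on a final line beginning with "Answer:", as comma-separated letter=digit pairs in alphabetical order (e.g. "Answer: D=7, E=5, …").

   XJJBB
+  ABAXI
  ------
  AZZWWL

Step 1. [col 1: B + I ≡ L (mod 10)] no forcing yet in column 1 (carry-in 0); B=7 is free and consistent — try it, so B=7.
Step 2. [A] A is the leading digit of a 6-digit sum of two 5-digit numbers; the final carry is exactly 1. So A=1.
Step 3. [col 1: B + I ≡ L (mod 10)] L=9 is one option consistent with column 1 (B + I ≡ L (mod 10), carry-in 0) — take it, so L=9.
Step 4. [col 1: B + I ≡ L (mod 10)] column 1 reads B+I+carry(0)=L with B=7, L=9; with digits 1,7,9 already taken and all letters distinct, the only value for I is 2. So I=2.
Step 5. [col 2: B + X ≡ W (mod 10)] W=5 is one option consistent with column 2 (B + X ≡ W (mod 10), carry-in 0) — take it. So W=5.
Step 6. [col 2: B + X ≡ W (mod 10)] in column 2 we have B+X≡W with carry-in 0; given B=7, W=5 and digits 1,2,5,7,9 already taken and all letters distinct, that pins X to 8. So X=8.
Step 7. [col 3: J + A ≡ W (mod 10)] column 3: given A=1, W=5, carry-in 1, and digits 1,2,5,7,8,9 already taken and all letters distinct, J+A≡W (mod 10) forces J=3 ⇒ J=3.
Step 8. [col 4: J + B ≡ Z (mod 10)] column 4 reads J+B+carry(0)=Z with J=3, B=7; with digits 1,2,3,5,7,8,9 already taken and all letters distinct, the only value for Z is 0 ⇒ Z=0.

Answer: A=1, B=7, I=2, J=3, L=9, W=5, X=8, Z=0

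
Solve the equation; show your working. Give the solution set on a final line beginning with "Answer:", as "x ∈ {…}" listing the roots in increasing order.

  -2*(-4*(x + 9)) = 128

Step 1. [-2*(-4*(x + 9)) = 128] leading coefficient -2: divide by -2. So div: -4*(x + 9) = -64.
Step 2. [-4*(x + 9) = -64] -4 out front; divide by -4 ⇒ div: x + 9 = 16.
Step 3. [x + 9 = 16] peel the +9: subtract 9 from each side ⇒ sub: x = 7.

Answer: x ∈ {7}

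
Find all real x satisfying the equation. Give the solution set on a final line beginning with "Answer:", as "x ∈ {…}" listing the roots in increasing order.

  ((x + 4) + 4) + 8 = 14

Step 1. [((x + 4) + 4) + 8 = 14] subtract 8: x sits inside (… + 8). So sub: (x + 4) + 4 = 6.
Step 2. [(x + 4) + 4 = 6] peel the +4: subtract 4 from each side, so sub: x + 4 = 2.
Step 3. [x + 4 = 2] 4 comes off first (subtract 4). So sub: x = -2.

Answer: x ∈ {-2}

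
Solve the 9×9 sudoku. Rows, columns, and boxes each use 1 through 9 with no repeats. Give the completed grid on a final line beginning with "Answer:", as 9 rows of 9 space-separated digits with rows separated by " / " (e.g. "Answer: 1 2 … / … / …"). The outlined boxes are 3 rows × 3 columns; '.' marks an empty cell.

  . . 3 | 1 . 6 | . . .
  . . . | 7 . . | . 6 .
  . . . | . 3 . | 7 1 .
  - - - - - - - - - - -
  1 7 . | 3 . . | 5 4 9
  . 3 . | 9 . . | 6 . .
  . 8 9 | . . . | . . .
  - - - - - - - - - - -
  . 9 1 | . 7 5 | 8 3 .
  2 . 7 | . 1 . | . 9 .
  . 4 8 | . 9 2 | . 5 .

Step 1. [r7c9∈{2,4,6}] r7c9 is the only open cell in row 7 admitting 2, so r7c9=2.
Step 2. [r4c6∈{8}] r4c6's peers cover all but 8 ⇒ r4c6=8.
Step 3. [r8c7∈{4}] nothing but 4 survives at r8c7, so r8c7=4.
Step 4. [r9c4∈{6}] r9c4's peers cover all but 6 ⇒ r9c4=6.
Step 5. [r8c2∈{5,6}] 5 has one home in row 8: r8c2. So r8c2=5.
Step 6. [r1c2∈{2}] only 2 remains possible at r1c2. So r1c2=2.
Step 7. [r1c8∈{8}] r1c8's peers cover all but 8, so r1c8=8.
Step 8. [r3c4∈{2,4,5,8}] across row 3, 2 lands solely at r3c4. So r3c4=2.
Step 9. [r3c1∈{4,5,6,8,9}] row 3 places 8 nowhere but r3c1. So r3c1=8.
Step 10. [r6c4∈{4,5}] in col 4, 5 fits only at r6c4. So r6c4=5.
Step 11. [r2c7∈{2,3,9}] 2 has one home in row 2: r2c7. So r2c7=2.
Step 12. [r9c9∈{1,7}] across row 9, 7 lands solely at r9c9 ⇒ r9c9=7.
Step 13. [r2c9∈{3,4,5}] in row 2, 3 fits only at r2c9. So r2c9=3.
Step 14. [r6c9∈{1}] only 1 remains possible at r6c9, so r6c9=1.
Step 15. [r1c1∈{4,5,7,9}] r1c1 is the only open cell in row 1 admitting 7. So r1c1=7.
Step 16. [r2c1∈{4,5,9}] r2c1 is the only open cell in col 1 admitting 9 ⇒ r2c1=9.
Step 17. [r2c6∈{4}] nothing but 4 survives at r2c6, so r2c6=4.
Step 18. [r3c3∈{4,5,6}] 4 has one home in box 1: r3c3. So r3c3=4.
Step 19. [r4c3∈{2,6}] across col 3, 6 lands solely at r4c3. So r4c3=6.
Step 20. [r5c3∈{2,5}] col 3 places 2 nowhere but r5c3. So r5c3=2.
Step 21. [r5c8∈{7}] r5c8's peers cover all but 7. So r5c8=7.
Step 22. [r5c5∈{4}] r5c5 is down to just 4 ⇒ r5c5=4.
Step 23. [r1c5∈{5}] nothing but 5 survives at r1c5 ⇒ r1c5=5.
Step 24. [r6c8∈{2}] r6c8 is down to just 2 ⇒ r6c8=2.
Step 25. [r5c1∈{5}] r5c1 has the single candidate 5, so r5c1=5.
Step 26. [r6c7∈{3}] r6c7 is down to just 3, so r6c7=3.
Step 27. [r7c1∈{6}] r7c1 is down to just 6 ⇒ r7c1=6.
Step 28. [r1c9∈{4}] r1c9 is down to just 4. So r1c9=4.
Step 29. [r2c3∈{5}] r2c3 has the single candidate 5 ⇒ r2c3=5.
Step 30. [r6c6∈{7}] r6c6 has the single candidate 7. So r6c6=7.
Step 31. [r9c1∈{3}] nothing but 3 survives at r9c1 ⇒ r9c1=3.
Step 32. [r2c5∈{8}] only 8 remains possible at r2c5 ⇒ r2c5=8.
Step 33. [r8c9∈{6}] r8c9 has the single candidate 6 ⇒ r8c9=6.
Step 34. [r4c5∈{2}] nothing but 2 survives at r4c5, so r4c5=2.
Step 35. [r8c4∈{8}] r8c4's peers cover all but 8 ⇒ r8c4=8.
Step 36. [r1c7∈{9}] r1c7's peers cover all but 9. So r1c7=9.
Step 37. [r7c4∈{4}] r7c4 is down to just 4. So r7c4=4.
Step 38. [r6c5∈{6}] r6c5 is down to just 6, so r6c5=6.
Step 39. [r5c6∈{1}] only 1 remains possible at r5c6 ⇒ r5c6=1.
Step 40. [r3c9∈{5}] nothing but 5 survives at r3c9 ⇒ r3c9=5.
Step 41. [r8c6∈{3}] only 3 remains possible at r8c6, so r8c6=3.
Step 42. [r3c2∈{6}] nothing but 6 survives at r3c2, so r3c2=6.
Step 43. [r5c9∈{8}] nothing but 8 survives at r5c9. So r5c9=8.
Step 44. [r6c1∈{4}] r6c1 has the single candidate 4 ⇒ r6c1=4.
Step 45. [r2c2∈{1}] r2c2 is down to just 1, so r2c2=1.
Step 46. [r9c7∈{1}] r9c7 has the single candidate 1 ⇒ r9c7=1.
Step 47. [r3c6∈{9}] only 9 remains possible at r3c6 ⇒ r3c6=9.

Answer: 7 2 3 1 5 6 9 8 4 / 9 1 5 7 8 4 2 6 3 / 8 6 4 2 3 9 7 1 5 / 1 7 6 3 2 8 5 4 9 / 5 3 2 9 4 1 6 7 8 / 4 8 9 5 6 7 3 2 1 / 6 9 1 4 7 5 8 3 2 / 2 5 7 8 1 3 4 9 6 / 3 4 8 6 9 2 1 5 7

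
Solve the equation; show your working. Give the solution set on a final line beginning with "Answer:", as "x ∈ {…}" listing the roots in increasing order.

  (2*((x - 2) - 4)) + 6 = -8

Step 1. [(2*((x - 2) - 4)) + 6 = -8] subtract 6: x sits inside (… + 6). So sub: 2*((x - 2) - 4) = -14.
Step 2. [2*((x - 2) - 4) = -14] 2 out front; divide by 2 ⇒ div: (x - 2) - 4 = -7.
Step 3. [(x - 2) - 4 = -7] 4 comes off first (add 4). So sub: x - 2 = -3.
Step 4. [x - 2 = -3] the outer -2 inverts by adding 2. So sub: x = -1.

Answer: x ∈ {-1}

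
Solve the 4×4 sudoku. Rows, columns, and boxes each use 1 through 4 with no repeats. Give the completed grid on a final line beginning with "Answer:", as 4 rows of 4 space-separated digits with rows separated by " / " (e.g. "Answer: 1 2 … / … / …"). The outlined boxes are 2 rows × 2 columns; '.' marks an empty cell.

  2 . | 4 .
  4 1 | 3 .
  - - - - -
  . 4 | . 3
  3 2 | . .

Step 1. [r4c3∈{1}] nothing but 1 survives at r4c3, so r4c3=1.
Step 2. [r1c4∈{1}] r1c4 is down to just 1. So r1c4=1.
Step 3. [r1c2∈{3}] nothing but 3 survives at r1c2 ⇒ r1c2=3.
Step 4. [r3c3∈{2}] nothing but 2 survives at r3c3 ⇒ r3c3=2.
Step 5. [r2c4∈{2}] r2c4 has the single candidate 2. So r2c4=2.
Step 6. [r3c1∈{1}] r3c1's peers cover all but 1, so r3c1=1.
Step 7. [r4c4∈{4}] r4c4 is down to just 4. So r4c4=4.

Answer: 2 3 4 1 / 4 1 3 2 / 1 4 2 3 / 3 2 1 4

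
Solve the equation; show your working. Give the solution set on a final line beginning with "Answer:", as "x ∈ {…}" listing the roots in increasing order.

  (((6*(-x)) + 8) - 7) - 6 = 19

Step 1. [(((6*(-x)) + 8) - 7) - 6 = 19] 6 comes off first (add 6), so sub: ((6*(-x)) + 8) - 7 = 25.
Step 2. [((6*(-x)) + 8) - 7 = 25] 7 comes off first (add 7), so sub: (6*(-x)) + 8 = 32.
Step 3. [(6*(-x)) + 8 = 32] peel the +8: subtract 8 from each side ⇒ sub: 6*(-x) = 24.
Step 4. [6*(-x) = 24] LHS = 6·(…); ÷6 both sides. So div: -x = 4.
Step 5. [-x = 4] leading − — multiply by −1 ⇒ neg: x = -4.

Answer: x ∈ {-4}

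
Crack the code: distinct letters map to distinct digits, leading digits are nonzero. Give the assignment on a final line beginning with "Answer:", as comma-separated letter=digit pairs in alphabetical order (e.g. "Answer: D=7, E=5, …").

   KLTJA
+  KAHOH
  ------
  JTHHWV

Step 1. [J] the sum has 6 digits but both addends have 5; that extra leading digit J is the final carry, namely 1, so J=1.
Step 2. [col 1: A + H ≡ V (mod 10)] several values work for V in column 1 (A + H ≡ V (mod 10), carry-in 0); try V=4, so V=4.
Step 3. [col 1: A + H ≡ V (mod 10)] column 1 (A + H ≡ V (mod 10), carry-in 0) doesn't pin A yet; pick A=6 and continue, so A=6.
Step 4. [col 1: A + H ≡ V (mod 10)] column 1 reads A+H+carry(0)=V with A=6, V=4; with digits 1,4,6 already taken and all letters distinct, the only value for H is 8 ⇒ H=8.
Step 5. [col 2: J + O ≡ W (mod 10)] no forcing yet in column 2 (carry-in 1); O=7 is free and consistent — try it, so O=7.
Step 6. [col 2: J + O ≡ W (mod 10)] column 2 reads J+O+carry(1)=W with J=1, O=7; with digits 1,4,6,7,8 already taken and all letters distinct, the only value for W is 9. So W=9.
Step 7. [col 3: T + H ≡ H (mod 10)] column 3: given H=8, carry-in 0, and digits 1,4,6,7,8,9 already taken and all letters distinct, T+H≡H (mod 10) forces T=0 ⇒ T=0.
Step 8. [col 4: L + A ≡ H (mod 10)] column 4: given A=6, H=8, carry-in 0, and digits 0,1,4,6,7,8,9 already taken and all letters distinct, L+A≡H (mod 10) forces L=2, so L=2.
Step 9. [col 5: K + K ≡ T (mod 10)] column 5 reads K+K+carry(0)=T with T=0; with digits 0,1,2,4,6,7,8,9 already taken and all letters distinct, the only value for K is 5, so K=5.

Answer: A=6, H=8, J=1, K=5, L=2, O=7, T=0, V=4, W=9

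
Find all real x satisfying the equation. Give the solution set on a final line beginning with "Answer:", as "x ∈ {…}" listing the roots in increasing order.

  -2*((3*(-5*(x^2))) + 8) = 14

Step 1. [-2*((3*(-5*(x^2))) + 8) = 14] LHS = -2·(…); ÷-2 both sides. So div: (3*(-5*(x^2))) + 8 = -7.
Step 2. [(3*(-5*(x^2))) + 8 = -7] subtract 8: x sits inside (… + 8) ⇒ sub: 3*(-5*(x^2)) = -15.
Step 3. [3*(-5*(x^2)) = -15] LHS = 3·(…); ÷3 both sides ⇒ div: -5*(x^2) = -5.
Step 4. [-5*(x^2) = -5] divide by the outer -5 ⇒ div: x^2 = 1.
Step 5. [x^2 = 1] √ both sides: 1 ≥ 0 gives two branches, so sqrt: x = 1 or -1.

Answer: x ∈ {-1, 1}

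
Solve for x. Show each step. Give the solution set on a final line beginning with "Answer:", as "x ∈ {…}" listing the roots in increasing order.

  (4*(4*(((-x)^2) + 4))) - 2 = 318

Step 1. [(4*(4*(((-x)^2) + 4))) - 2 = 318] add 2: x sits inside (… - 2) ⇒ sub: 4*(4*(((-x)^2) + 4)) = 320.
Step 2. [4*(4*(((-x)^2) + 4)) = 320] leading coefficient 4: divide by 4, so div: 4*(((-x)^2) + 4) = 80.
Step 3. [4*(((-x)^2) + 4) = 80] 4 out front; divide by 4. So div: ((-x)^2) + 4 = 20.
Step 4. [((-x)^2) + 4 = 20] the outer +4 inverts by subtracting 4. So sub: (-x)^2 = 16.
Step 5. [(-x)^2 = 16] √ both sides: 16 ≥ 0 gives two branches ⇒ sqrt: -x = 4 or -4.
Step 6. [-x = 4 or -4] LHS negated; negate both sides, so neg: x = -4 or 4.

Answer: x ∈ {-4, 4}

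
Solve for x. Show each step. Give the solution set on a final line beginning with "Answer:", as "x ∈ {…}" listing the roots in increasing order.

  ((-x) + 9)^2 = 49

Step 1. [((-x) + 9)^2 = 49] 49 ≥ 0, LHS is (·)² — take ±√. So sqrt: (-x) + 9 = 7 or -7.
Step 2. [(-x) + 9 = 7 or -7] the outer +9 inverts by subtracting 9. So sub: -x = -2 or -16.
Step 3. [-x = -2 or -16] LHS negated; negate both sides, so neg: x = 2 or 16.

Answer: x ∈ {2, 16}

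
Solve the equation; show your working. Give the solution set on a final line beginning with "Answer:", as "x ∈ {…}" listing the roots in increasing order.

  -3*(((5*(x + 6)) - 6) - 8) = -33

Step 1. [-3*(((5*(x + 6)) - 6) - 8) = -33] leading coefficient -3: divide by -3, so div: ((5*(x + 6)) - 6) - 8 = 11.
Step 2. [((5*(x + 6)) - 6) - 8 = 11] -8 is outermost — add 8 both sides ⇒ sub: (5*(x + 6)) - 6 = 19.
Step 3. [(5*(x + 6)) - 6 = 19] the outer -6 inverts by adding 6 ⇒ sub: 5*(x + 6) = 25.
Step 4. [5*(x + 6) = 25] LHS = 5·(…); ÷5 both sides ⇒ div: x + 6 = 5.
Step 5. [x + 6 = 5] the outer +6 inverts by subtracting 6 ⇒ sub: x = -1.

Answer: x ∈ {-1}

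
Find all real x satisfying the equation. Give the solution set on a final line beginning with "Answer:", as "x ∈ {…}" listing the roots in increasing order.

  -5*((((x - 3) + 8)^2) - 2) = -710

Step 1. [-5*((((x - 3) + 8)^2) - 2) = -710] -5·(inner) — divide through by -5 ⇒ div: (((x - 3) + 8)^2) - 2 = 142.
Step 2. [(((x - 3) + 8)^2) - 2 = 142] peel the -2: add 2 from each side, so sub: ((x - 3) + 8)^2 = 144.
Step 3. [((x - 3) + 8)^2 = 144] LHS squared, RHS 144 ≥ 0: apply √ (±). So sqrt: (x - 3) + 8 = 12 or -12.
Step 4. [(x - 3) + 8 = 12 or -12] 8 comes off first (subtract 8). So sub: x - 3 = 4 or -20.
Step 5. [x - 3 = 4 or -20] peel the -3: add 3 from each side. So sub: x = 7 or -17.

Answer: x ∈ {-17, 7}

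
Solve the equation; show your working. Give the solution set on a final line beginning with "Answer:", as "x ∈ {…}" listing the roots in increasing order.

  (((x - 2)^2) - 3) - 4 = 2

Step 1. [(((x - 2)^2) - 3) - 4 = 2] 4 comes off first (add 4), so sub: ((x - 2)^2) - 3 = 6.
Step 2. [((x - 2)^2) - 3 = 6] the outer -3 inverts by adding 3, so sub: (x - 2)^2 = 9.
Step 3. [(x - 2)^2 = 9] 9 ≥ 0, LHS is (·)² — take ±√, so sqrt: x - 2 = 3 or -3.
Step 4. [x - 2 = 3 or -3] 2 comes off first (add 2). So sub: x = 5 or -1.

Answer: x ∈ {-1, 5}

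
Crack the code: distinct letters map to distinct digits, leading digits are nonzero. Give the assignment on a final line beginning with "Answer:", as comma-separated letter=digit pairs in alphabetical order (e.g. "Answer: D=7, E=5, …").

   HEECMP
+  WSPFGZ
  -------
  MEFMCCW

Step 1. [col 1: P + Z ≡ W (mod 10)] P=8 is one option consistent with column 1 (P + Z ≡ W (mod 10), carry-in 0) — take it, so P=8.
Step 2. [col 1: P + Z ≡ W (mod 10)] several values work for W in column 1 (P + Z ≡ W (mod 10), carry-in 0); try W=7. So W=7.
Step 3. [col 1: P + Z ≡ W (mod 10)] column 1: given P=8, W=7, carry-in 0, and digits 7,8 already taken and all letters distinct, P+Z≡W (mod 10) forces Z=9, so Z=9.
Step 4. [col 2: M + G ≡ C (mod 10)] several values work for C in column 2 (M + G ≡ C (mod 10), carry-in 1); try C=4 ⇒ C=4.
Step 5. [col 2: M + G ≡ C (mod 10)] no forcing yet in column 2 (carry-in 1); M=1 is free and consistent — try it. So M=1.
Step 6. [col 2: M + G ≡ C (mod 10)] column 2: given M=1, C=4, carry-in 1, and digits 1,4,7,8,9 already taken and all letters distinct, M+G≡C (mod 10) forces G=2, so G=2.
Step 7. [col 3: C + F ≡ C (mod 10)] from column 3 (C=4, carry-in 0, digits 1,2,4,7,8,9 already taken and all letters distinct): F must equal 0. So F=0.
Step 8. [col 4: E + P ≡ M (mod 10)] column 4 reads E+P+carry(0)=M with P=8, M=1; with digits 0,1,2,4,7,8,9 already taken and all letters distinct, the only value for E is 3. So E=3.
Step 9. [col 5: E + S ≡ F (mod 10)] from column 5 (E=3, F=0, carry-in 1, digits 0,1,2,3,4,7,8,9 already taken and all letters distinct): S must equal 6, so S=6.
Step 10. [col 6: H + W ≡ E (mod 10)] column 6: given W=7, E=3, carry-in 1, and digits 0,1,2,3,4,6,7,8,9 already taken and all letters distinct, H+W≡E (mod 10) forces H=5, so H=5.

Answer: C=4, E=3, F=0, G=2, H=5, M=1, P=8, S=6, W=7, Z=9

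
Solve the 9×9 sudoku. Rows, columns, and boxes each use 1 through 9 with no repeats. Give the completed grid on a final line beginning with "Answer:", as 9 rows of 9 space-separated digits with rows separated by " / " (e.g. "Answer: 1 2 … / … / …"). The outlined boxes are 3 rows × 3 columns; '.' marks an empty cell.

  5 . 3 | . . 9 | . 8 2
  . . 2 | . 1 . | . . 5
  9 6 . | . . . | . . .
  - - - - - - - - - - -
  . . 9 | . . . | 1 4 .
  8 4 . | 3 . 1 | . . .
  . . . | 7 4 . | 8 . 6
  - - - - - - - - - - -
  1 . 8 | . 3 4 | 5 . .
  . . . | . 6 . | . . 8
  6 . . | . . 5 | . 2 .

Step 1. [r6c8∈{3,5,9}] row 6 places 9 nowhere but r6c8. So r6c8=9.
Step 2. [r6c6∈{2}] nothing but 2 survives at r6c6 ⇒ r6c6=2.
Step 3. [r8c6∈{7}] r8c6 has the single candidate 7. So r8c6=7.
Step 4. [r5c9∈{7}] r5c9 is down to just 7 ⇒ r5c9=7.
Step 5. [r2c7∈{3,4,6,7,9}] across row 2, 9 lands solely at r2c7, so r2c7=9.
Step 6. [r1c7∈{4,6,7}] col 7 places 6 nowhere but r1c7 ⇒ r1c7=6.
Step 7. [r4c9∈{3}] nothing but 3 survives at r4c9, so r4c9=3.
Step 8. [r3c5∈{2,5,7,8}] 2 has one home in col 5: r3c5 ⇒ r3c5=2.
Step 9. [r1c2∈{1,7}] 1 has one home in row 1: r1c2, so r1c2=1.
Step 10. [r2c2∈{7,8}] 8 has one home in col 2: r2c2, so r2c2=8.
Step 11. [r7c9∈{9}] nothing but 9 survives at r7c9, so r7c9=9.
Step 12. [r3c4∈{4,5,8}] r3c4 is the only open cell in row 3 admitting 5. So r3c4=5.
Step 13. [r7c4∈{2}] r7c4's peers cover all but 2. So r7c4=2.
Step 14. [r7c2∈{7}] r7c2 has the single candidate 7. So r7c2=7.
Step 15. [r9c3∈{4}] r9c3 has the single candidate 4 ⇒ r9c3=4.
Step 16. [r3c3∈{7}] nothing but 7 survives at r3c3. So r3c3=7.
Step 17. [r8c3∈{5}] only 5 remains possible at r8c3 ⇒ r8c3=5.
Step 18. [r9c9∈{1}] only 1 remains possible at r9c9, so r9c9=1.
Step 19. [r8c8∈{3}] r8c8's peers cover all but 3 ⇒ r8c8=3.
Step 20. [r2c6∈{3,6}] in row 2, 3 fits only at r2c6 ⇒ r2c6=3.
Step 21. [r4c6∈{6,8}] r4c6 is the only open cell in col 6 admitting 6, so r4c6=6.
Step 22. [r9c2∈{3,9}] 3 has one home in row 9: r9c2 ⇒ r9c2=3.
Step 23. [r8c2∈{2,9}] 9 has one home in col 2: r8c2. So r8c2=9.
Step 24. [r5c5∈{5,9}] in row 5, 9 fits only at r5c5 ⇒ r5c5=9.
Step 25. [r4c2∈{2,5}] across col 2, 2 lands solely at r4c2 ⇒ r4c2=2.
Step 26. [r9c5∈{8}] r9c5 is down to just 8. So r9c5=8.
Step 27. [r3c7∈{3,4}] in row 3, 3 fits only at r3c7, so r3c7=3.
Step 28. [r1c4∈{4}] r1c4 has the single candidate 4. So r1c4=4.
Step 29. [r6c3∈{1}] r6c3 is down to just 1. So r6c3=1.
Step 30. [r3c8∈{1}] r3c8's peers cover all but 1. So r3c8=1.
Step 31. [r3c6∈{8}] only 8 remains possible at r3c6. So r3c6=8.
Step 32. [r6c2∈{5}] r6c2 is down to just 5, so r6c2=5.
Step 33. [r8c4∈{1}] nothing but 1 survives at r8c4, so r8c4=1.
Step 34. [r6c1∈{3}] r6c1 is down to just 3 ⇒ r6c1=3.
Step 35. [r7c8∈{6}] r7c8's peers cover all but 6 ⇒ r7c8=6.
Step 36. [r3c9∈{4}] r3c9's peers cover all but 4 ⇒ r3c9=4.
Step 37. [r9c7∈{7}] only 7 remains possible at r9c7 ⇒ r9c7=7.
Step 38. [r5c8∈{5}] only 5 remains possible at r5c8. So r5c8=5.
Step 39. [r8c1∈{2}] only 2 remains possible at r8c1. So r8c1=2.
Step 40. [r8c7∈{4}] nothing but 4 survives at r8c7, so r8c7=4.
Step 41. [r4c5∈{5}] nothing but 5 survives at r4c5 ⇒ r4c5=5.
Step 42. [r2c1∈{4}] r2c1 is down to just 4. So r2c1=4.
Step 43. [r2c4∈{6}] r2c4's peers cover all but 6 ⇒ r2c4=6.
Step 44. [r5c3∈{6}] r5c3 is down to just 6. So r5c3=6.
Step 45. [r5c7∈{2}] only 2 remains possible at r5c7, so r5c7=2.
Step 46. [r4c1∈{7}] only 7 remains possible at r4c1, so r4c1=7.
Step 47. [r1c5∈{7}] only 7 remains possible at r1c5. So r1c5=7.
Step 48. [r2c8∈{7}] nothing but 7 survives at r2c8, so r2c8=7.
Step 49. [r9c4∈{9}] r9c4 is down to just 9. So r9c4=9.
Step 50. [r4c4∈{8}] r4c4 is down to just 8 ⇒ r4c4=8.

Answer: 5 1 3 4 7 9 6 8 2 / 4 8 2 6 1 3 9 7 5 / 9 6 7 5 2 8 3 1 4 / 7 2 9 8 5 6 1 4 3 / 8 4 6 3 9 1 2 5 7 / 3 5 1 7 4 2 8 9 6 / 1 7 8 2 3 4 5 6 9 / 2 9 5 1 6 7 4 3 8 / 6 3 4 9 8 5 7 2 1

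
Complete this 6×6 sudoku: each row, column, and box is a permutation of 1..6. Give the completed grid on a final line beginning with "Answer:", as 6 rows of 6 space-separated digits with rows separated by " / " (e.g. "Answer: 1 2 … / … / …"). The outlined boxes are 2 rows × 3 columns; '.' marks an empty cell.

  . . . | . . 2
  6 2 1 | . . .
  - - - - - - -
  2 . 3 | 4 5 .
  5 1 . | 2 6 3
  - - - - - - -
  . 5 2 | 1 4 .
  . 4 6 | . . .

Step 1. [r2c5∈{3}] r2c5 is down to just 3, so r2c5=3.
Step 2. [r2c4∈{5}] r2c4 is down to just 5. So r2c4=5.
Step 3. [r1c1∈{3,4}] col 1 places 4 nowhere but r1c1 ⇒ r1c1=4.
Step 4. [r6c4∈{3}] only 3 remains possible at r6c4 ⇒ r6c4=3.
Step 5. [r1c5∈{1}] r1c5 is down to just 1 ⇒ r1c5=1.
Step 6. [r3c2∈{6}] nothing but 6 survives at r3c2 ⇒ r3c2=6.
Step 7. [r6c6∈{5}] r6c6 has the single candidate 5, so r6c6=5.
Step 8. [r5c1∈{3}] only 3 remains possible at r5c1. So r5c1=3.
Step 9. [r1c2∈{3}] nothing but 3 survives at r1c2. So r1c2=3.
Step 10. [r6c1∈{1}] r6c1's peers cover all but 1. So r6c1=1.
Step 11. [r3c6∈{1}] only 1 remains possible at r3c6, so r3c6=1.
Step 12. [r6c5∈{2}] r6c5 has the single candidate 2. So r6c5=2.
Step 13. [r1c3∈{5}] only 5 remains possible at r1c3. So r1c3=5.
Step 14. [r5c6∈{6}] r5c6 is down to just 6. So r5c6=6.
Step 15. [r2c6∈{4}] nothing but 4 survives at r2c6, so r2c6=4.
Step 16. [r1c4∈{6}] nothing but 6 survives at r1c4 ⇒ r1c4=6.
Step 17. [r4c3∈{4}] r4c3's peers cover all but 4 ⇒ r4c3=4.

Answer: 4 3 5 6 1 2 / 6 2 1 5 3 4 / 2 6 3 4 5 1 / 5 1 4 2 6 3 / 3 5 2 1 4 6 / 1 4 6 3 2 5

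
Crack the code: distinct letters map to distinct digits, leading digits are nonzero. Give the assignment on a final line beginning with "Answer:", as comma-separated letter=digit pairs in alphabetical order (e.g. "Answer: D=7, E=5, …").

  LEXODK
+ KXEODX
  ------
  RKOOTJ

Step 1. [col 1: K + X ≡ J (mod 10)] column 1 (K + X ≡ J (mod 10), carry-in 0) doesn't pin K yet; pick K=1 and continue. So K=1.
Step 2. [col 1: K + X ≡ J (mod 10)] J=9 is one option consistent with column 1 (K + X ≡ J (mod 10), carry-in 0) — take it ⇒ J=9.
Step 3. [col 1: K + X ≡ J (mod 10)] in column 1 we have K+X≡J with carry-in 0; given K=1, J=9 and digits 1,9 already taken and all letters distinct, that pins X to 8, so X=8.
Step 4. [col 2: D + D ≡ T (mod 10)] no forcing yet in column 2 (carry-in 0); T=6 is free and consistent — try it. So T=6.
Step 5. [col 2: D + D ≡ T (mod 10)] column 2: given T=6, carry-in 0, and digits 1,6,8,9 already taken and all letters distinct, D+D≡T (mod 10) forces D=3, so D=3.
Step 6. [col 3: O + O ≡ O (mod 10)] column 3: given nothing yet, carry-in 0, and digits 1,3,6,8,9 already taken and all letters distinct, O+O≡O (mod 10) forces O=0. So O=0.
Step 7. [col 4: X + E ≡ O (mod 10)] column 4: given X=8, O=0, carry-in 0, and digits 0,1,3,6,8,9 already taken and all letters distinct, X+E≡O (mod 10) forces E=2. So E=2.
Step 8. [col 6: L + K ≡ R (mod 10)] column 6: given K=1, carry-in 1, and digits 0,1,2,3,6,8,9 already taken and all letters distinct, L+K≡R (mod 10) forces L=5, so L=5.
Step 9. [col 6: L + K ≡ R (mod 10)] column 6: given L=5, K=1, carry-in 1, and digits 0,1,2,3,5,6,8,9 already taken and all letters distinct, L+K≡R (mod 10) forces R=7 ⇒ R=7.

Answer: D=3, E=2, J=9, K=1, L=5, O=0, R=7, T=6, X=8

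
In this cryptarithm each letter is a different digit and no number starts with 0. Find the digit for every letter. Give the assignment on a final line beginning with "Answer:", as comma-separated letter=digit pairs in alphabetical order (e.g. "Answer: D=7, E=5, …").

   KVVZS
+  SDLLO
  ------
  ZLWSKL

Step 1. [col 1: S + O ≡ L (mod 10)] S=7 is one option consistent with column 1 (S + O ≡ L (mod 10), carry-in 0) — take it ⇒ S=7.
Step 2. [col 1: S + O ≡ L (mod 10)] column 1 (S + O ≡ L (mod 10), carry-in 0) doesn't pin O yet; pick O=6 and continue, so O=6.
Step 3. [Z] the sum has 6 digits but both addends have 5; that extra leading digit Z is the final carry, namely 1. So Z=1.
Step 4. [col 1: S + O ≡ L (mod 10)] column 1 reads S+O+carry(0)=L with S=7, O=6; with digits 1,6,7 already taken and all letters distinct, the only value for L is 3. So L=3.
Step 5. [col 2: Z + L ≡ K (mod 10)] column 2: given Z=1, L=3, carry-in 1, and digits 1,3,6,7 already taken and all letters distinct, Z+L≡K (mod 10) forces K=5. So K=5.
Step 6. [col 3: V + L ≡ S (mod 10)] from column 3 (L=3, S=7, carry-in 0, digits 1,3,5,6,7 already taken and all letters distinct): V must equal 4 ⇒ V=4.
Step 7. [col 4: V + D ≡ W (mod 10)] in column 4 we have V+D≡W with carry-in 0; given V=4 and digits 1,3,4,5,6,7 already taken and all letters distinct, that pins W to 2, so W=2.
Step 8. [col 4: V + D ≡ W (mod 10)] from column 4 (V=4, W=2, carry-in 0, digits 1,2,3,4,5,6,7 already taken and all letters distinct): D must equal 8 ⇒ D=8.

Answer: D=8, K=5, L=3, O=6, S=7, V=4, W=2, Z=1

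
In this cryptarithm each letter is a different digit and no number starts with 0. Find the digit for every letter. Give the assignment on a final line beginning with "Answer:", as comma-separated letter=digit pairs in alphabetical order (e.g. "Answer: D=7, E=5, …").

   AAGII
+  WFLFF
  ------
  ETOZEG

Step 1. [col 1: I + F ≡ G (mod 10)] no forcing yet in column 1 (carry-in 0); F=2 is free and consistent — try it. So F=2.
Step 2. [col 1: I + F ≡ G (mod 10)] I=8 is one option consistent with column 1 (I + F ≡ G (mod 10), carry-in 0) — take it. So I=8.
Step 3. [col 1: I + F ≡ G (mod 10)] from column 1 (I=8, F=2, carry-in 0, digits 2,8 already taken and all letters distinct): G must equal 0 ⇒ G=0.
Step 4. [col 2: I + F ≡ E (mod 10)] column 2 reads I+F+carry(1)=E with I=8, F=2; with digits 0,2,8 already taken and all letters distinct, the only value for E is 1 ⇒ E=1.
Step 5. [col 3: G + L ≡ Z (mod 10)] no forcing yet in column 3 (carry-in 1); L=4 is free and consistent — try it, so L=4.
Step 6. [col 3: G + L ≡ Z (mod 10)] column 3: given G=0, L=4, carry-in 1, and digits 0,1,2,4,8 already taken and all letters distinct, G+L≡Z (mod 10) forces Z=5, so Z=5.
Step 7. [col 4: A + F ≡ O (mod 10)] column 4 reads A+F+carry(0)=O with F=2; with digits 0,1,2,4,5,8 already taken and all letters distinct, the only value for A is 7 ⇒ A=7.
Step 8. [col 4: A + F ≡ O (mod 10)] from column 4 (A=7, F=2, carry-in 0, digits 0,1,2,4,5,7,8 already taken and all letters distinct): O must equal 9, so O=9.
Step 9. [col 5: A + W ≡ T (mod 10)] column 5 reads A+W+carry(0)=T with A=7; with digits 0,1,2,4,5,7,8,9 already taken and all letters distinct, the only value for T is 3 ⇒ T=3.
Step 10. [col 5: A + W ≡ T (mod 10)] in column 5 we have A+W≡T with carry-in 0; given A=7, T=3 and digits 0,1,2,3,4,5,7,8,9 already taken and all letters distinct, that pins W to 6. So W=6.

Answer: A=7, E=1, F=2, G=0, I=8, L=4, O=9, T=3, W=6, Z=5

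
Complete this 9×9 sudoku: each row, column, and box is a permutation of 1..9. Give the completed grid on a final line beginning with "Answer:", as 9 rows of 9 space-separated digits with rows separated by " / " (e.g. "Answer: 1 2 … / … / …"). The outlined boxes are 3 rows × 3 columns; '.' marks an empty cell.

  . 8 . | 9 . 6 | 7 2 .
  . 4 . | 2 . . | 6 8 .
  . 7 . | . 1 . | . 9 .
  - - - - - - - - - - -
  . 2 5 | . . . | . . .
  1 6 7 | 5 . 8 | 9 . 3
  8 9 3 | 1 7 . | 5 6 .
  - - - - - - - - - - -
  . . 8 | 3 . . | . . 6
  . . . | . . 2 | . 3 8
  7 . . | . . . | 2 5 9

Step 1. [r4c1∈{4}] r4c1 has the single candidate 4, so r4c1=4.
Step 2. [r6c6∈{4}] only 4 remains possible at r6c6, so r6c6=4.
Step 3. [r1c3∈{1}] r1c3 is down to just 1 ⇒ r1c3=1.
Step 4. [r7c8∈{1,4,7}] 7 has one home in box 9: r7c8, so r7c8=7.
Step 5. [r3c7∈{3,4}] col 7 places 3 nowhere but r3c7. So r3c7=3.
Step 6. [r3c6∈{5}] r3c6 is down to just 5 ⇒ r3c6=5.
Step 7. [r2c5∈{3}] r2c5 has the single candidate 3. So r2c5=3.
Step 8. [r1c5∈{4}] r1c5 has the single candidate 4 ⇒ r1c5=4.
Step 9. [r7c1∈{2,5,9}] across row 7, 2 lands solely at r7c1. So r7c1=2.
Step 10. [r4c4∈{6}] nothing but 6 survives at r4c4. So r4c4=6.
Step 11. [r4c5∈{9}] only 9 remains possible at r4c5 ⇒ r4c5=9.
Step 12. [r1c9∈{5}] r1c9 is down to just 5, so r1c9=5.
Step 13. [r7c7∈{1,4}] row 7 places 4 nowhere but r7c7, so r7c7=4.
Step 14. [r9c6∈{1}] r9c6 has the single candidate 1. So r9c6=1.
Step 15. [r7c2∈{1,5}] 1 has one home in row 7: r7c2 ⇒ r7c2=1.
Step 16. [r2c1∈{5,9}] r2c1 is the only open cell in row 2 admitting 5, so r2c1=5.
Step 17. [r9c5∈{6,8}] 8 has one home in col 5: r9c5. So r9c5=8.
Step 18. [r9c3∈{4,6}] 6 has one home in row 9: r9c3. So r9c3=6.
Step 19. [r4c8∈{1}] r4c8 is down to just 1. So r4c8=1.
Step 20. [r8c3∈{4,9}] across col 3, 4 lands solely at r8c3, so r8c3=4.
Step 21. [r7c5∈{5}] r7c5 is down to just 5 ⇒ r7c5=5.
Step 22. [r3c4∈{8}] r3c4's peers cover all but 8, so r3c4=8.
Step 23. [r8c5∈{6}] r8c5's peers cover all but 6, so r8c5=6.
Step 24. [r5c5∈{2}] only 2 remains possible at r5c5, so r5c5=2.
Step 25. [r9c4∈{4}] r9c4's peers cover all but 4. So r9c4=4.
Step 26. [r7c6∈{9}] r7c6 is down to just 9, so r7c6=9.
Step 27. [r5c8∈{4}] only 4 remains possible at r5c8. So r5c8=4.
Step 28. [r4c9∈{7}] r4c9's peers cover all but 7 ⇒ r4c9=7.
Step 29. [r8c2∈{5}] r8c2 is down to just 5 ⇒ r8c2=5.
Step 30. [r2c6∈{7}] nothing but 7 survives at r2c6, so r2c6=7.
Step 31. [r8c4∈{7}] r8c4 is down to just 7. So r8c4=7.
Step 32. [r8c1∈{9}] r8c1's peers cover all but 9, so r8c1=9.
Step 33. [r8c7∈{1}] r8c7's peers cover all but 1 ⇒ r8c7=1.
Step 34. [r4c6∈{3}] nothing but 3 survives at r4c6. So r4c6=3.
Step 35. [r3c9∈{4}] r3c9's peers cover all but 4. So r3c9=4.
Step 36. [r1c1∈{3}] only 3 remains possible at r1c1. So r1c1=3.
Step 37. [r9c2∈{3}] r9c2 has the single candidate 3 ⇒ r9c2=3.
Step 38. [r6c9∈{2}] r6c9's peers cover all but 2, so r6c9=2.
Step 39. [r4c7∈{8}] r4c7 has the single candidate 8, so r4c7=8.
Step 40. [r2c9∈{1}] r2c9 is down to just 1, so r2c9=1.
Step 41. [r3c1∈{6}] r3c1's peers cover all but 6. So r3c1=6.
Step 42. [r3c3∈{2}] nothing but 2 survives at r3c3. So r3c3=2.
Step 43. [r2c3∈{9}] nothing but 9 survives at r2c3, so r2c3=9.

Answer: 3 8 1 9 4 6 7 2 5 / 5 4 9 2 3 7 6 8 1 / 6 7 2 8 1 5 3 9 4 / 4 2 5 6 9 3 8 1 7 / 1 6 7 5 2 8 9 4 3 / 8 9 3 1 7 4 5 6 2 / 2 1 8 3 5 9 4 7 6 / 9 5 4 7 6 2 1 3 8 / 7 3 6 4 8 1 2 5 9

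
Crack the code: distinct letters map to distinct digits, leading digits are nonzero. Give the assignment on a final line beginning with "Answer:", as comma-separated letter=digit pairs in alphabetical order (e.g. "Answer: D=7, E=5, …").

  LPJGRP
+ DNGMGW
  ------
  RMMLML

Step 1. [col 1: P + W ≡ L (mod 10)] no forcing yet in column 1 (carry-in 0); L=4 is free and consistent — try it, so L=4.
Step 2. [col 1: P + W ≡ L (mod 10)] no forcing yet in column 1 (carry-in 0); W=1 is free and consistent — try it. So W=1.
Step 3. [col 1: P + W ≡ L (mod 10)] in column 1 we have P+W≡L with carry-in 0; given W=1, L=4 and digits 1,4 already taken and all letters distinct, that pins P to 3. So P=3.
Step 4. [col 2: R + G ≡ M (mod 10)] R=9 is one option consistent with column 2 (R + G ≡ M (mod 10), carry-in 0) — take it. So R=9.
Step 5. [col 2: R + G ≡ M (mod 10)] no forcing yet in column 2 (carry-in 0); G=7 is free and consistent — try it ⇒ G=7.
Step 6. [col 2: R + G ≡ M (mod 10)] column 2 reads R+G+carry(0)=M with R=9, G=7; with digits 1,3,4,7,9 already taken and all letters distinct, the only value for M is 6 ⇒ M=6.
Step 7. [col 4: J + G ≡ M (mod 10)] in column 4 we have J+G≡M with carry-in 1; given G=7, M=6 and digits 1,3,4,6,7,9 already taken and all letters distinct, that pins J to 8 ⇒ J=8.
Step 8. [col 5: P + N ≡ M (mod 10)] from column 5 (P=3, M=6, carry-in 1, digits 1,3,4,6,7,8,9 already taken and all letters distinct): N must equal 2. So N=2.
Step 9. [col 6: L + D ≡ R (mod 10)] in column 6 we have L+D≡R with carry-in 0; given L=4, R=9 and digits 1,2,3,4,6,7,8,9 already taken and all letters distinct, that pins D to 5 ⇒ D=5.

Answer: D=5, G=7, J=8, L=4, M=6, N=2, P=3, R=9, W=1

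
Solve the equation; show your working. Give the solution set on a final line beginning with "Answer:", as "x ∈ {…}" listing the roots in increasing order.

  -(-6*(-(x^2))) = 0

Step 1. [-(-6*(-(x^2))) = 0] flip signs both sides. So neg: -6*(-(x^2)) = 0.
Step 2. [-6*(-(x^2)) = 0] divide by the outer -6 ⇒ div: -(x^2) = 0.
Step 3. [-(x^2) = 0] flip signs both sides, so neg: x^2 = 0.
Step 4. [x^2 = 0] LHS squared, RHS 0 ≥ 0: apply √ (±). So sqrt: x = 0.

Answer: x ∈ {0}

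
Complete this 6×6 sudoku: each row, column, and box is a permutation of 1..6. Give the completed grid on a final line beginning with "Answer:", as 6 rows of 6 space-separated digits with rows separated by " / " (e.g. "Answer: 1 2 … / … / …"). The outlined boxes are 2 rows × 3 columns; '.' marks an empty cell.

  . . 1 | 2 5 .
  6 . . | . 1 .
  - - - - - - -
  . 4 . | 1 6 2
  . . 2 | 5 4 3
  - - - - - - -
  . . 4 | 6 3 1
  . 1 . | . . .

Step 1. [r2c6∈{4}] r2c6 is down to just 4. So r2c6=4.
Step 2. [r1c2∈{3}] nothing but 3 survives at r1c2. So r1c2=3.
Step 3. [r2c3∈{5}] r2c3 is down to just 5. So r2c3=5.
Step 4. [r5c2∈{2,5}] across col 2, 5 lands solely at r5c2. So r5c2=5.
Step 5. [r3c3∈{3}] r3c3 has the single candidate 3. So r3c3=3.
Step 6. [r6c1∈{2,3}] r6c1 is the only open cell in row 6 admitting 3 ⇒ r6c1=3.
Step 7. [r6c5∈{2}] r6c5 is down to just 2. So r6c5=2.
Step 8. [r5c1∈{2}] nothing but 2 survives at r5c1. So r5c1=2.
Step 9. [r1c6∈{6}] r1c6 is down to just 6. So r1c6=6.
Step 10. [r2c2∈{2}] r2c2 is down to just 2 ⇒ r2c2=2.
Step 11. [r4c2∈{6}] r4c2's peers cover all but 6. So r4c2=6.
Step 12. [r6c4∈{4}] r6c4's peers cover all but 4 ⇒ r6c4=4.
Step 13. [r1c1∈{4}] r1c1 has the single candidate 4, so r1c1=4.
Step 14. [r6c3∈{6}] r6c3 is down to just 6 ⇒ r6c3=6.
Step 15. [r6c6∈{5}] r6c6 is down to just 5, so r6c6=5.
Step 16. [r4c1∈{1}] only 1 remains possible at r4c1 ⇒ r4c1=1.
Step 17. [r2c4∈{3}] r2c4 has the single candidate 3, so r2c4=3.
Step 18. [r3c1∈{5}] r3c1 has the single candidate 5, so r3c1=5.

Answer: 4 3 1 2 5 6 / 6 2 5 3 1 4 / 5 4 3 1 6 2 / 1 6 2 5 4 3 / 2 5 4 6 3 1 / 3 1 6 4 2 5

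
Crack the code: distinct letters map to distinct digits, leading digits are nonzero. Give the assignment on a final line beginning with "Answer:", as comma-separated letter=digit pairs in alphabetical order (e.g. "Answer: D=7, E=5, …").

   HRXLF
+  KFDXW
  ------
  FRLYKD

Step 1. [col 1: F + W ≡ D (mod 10)] no forcing yet in column 1 (carry-in 0); D=9 is free and consistent — try it, so D=9.
Step 2. [col 1: F + W ≡ D (mod 10)] several values work for F in column 1 (F + W ≡ D (mod 10), carry-in 0); try F=1, so F=1.
Step 3. [col 1: F + W ≡ D (mod 10)] in column 1 we have F+W≡D with carry-in 0; given F=1, D=9 and digits 1,9 already taken and all letters distinct, that pins W to 8 ⇒ W=8.
Step 4. [col 2: L + X ≡ K (mod 10)] no forcing yet in column 2 (carry-in 0); X=5 is free and consistent — try it. So X=5.
Step 5. [col 2: L + X ≡ K (mod 10)] column 2 (L + X ≡ K (mod 10), carry-in 0) doesn't pin L yet; pick L=2 and continue ⇒ L=2.
Step 6. [col 2: L + X ≡ K (mod 10)] column 2 reads L+X+carry(0)=K with L=2, X=5; with digits 1,2,5,8,9 already taken and all letters distinct, the only value for K is 7 ⇒ K=7.
Step 7. [col 3: X + D ≡ Y (mod 10)] column 3 reads X+D+carry(0)=Y with X=5, D=9; with digits 1,2,5,7,8,9 already taken and all letters distinct, the only value for Y is 4. So Y=4.
Step 8. [col 4: R + F ≡ L (mod 10)] column 4: given F=1, L=2, carry-in 1, and digits 1,2,4,5,7,8,9 already taken and all letters distinct, R+F≡L (mod 10) forces R=0 ⇒ R=0.
Step 9. [col 5: H + K ≡ R (mod 10)] column 5 reads H+K+carry(0)=R with K=7, R=0; with digits 0,1,2,4,5,7,8,9 already taken and all letters distinct, the only value for H is 3. So H=3.

Answer: D=9, F=1, H=3, K=7, L=2, R=0, W=8, X=5, Y=4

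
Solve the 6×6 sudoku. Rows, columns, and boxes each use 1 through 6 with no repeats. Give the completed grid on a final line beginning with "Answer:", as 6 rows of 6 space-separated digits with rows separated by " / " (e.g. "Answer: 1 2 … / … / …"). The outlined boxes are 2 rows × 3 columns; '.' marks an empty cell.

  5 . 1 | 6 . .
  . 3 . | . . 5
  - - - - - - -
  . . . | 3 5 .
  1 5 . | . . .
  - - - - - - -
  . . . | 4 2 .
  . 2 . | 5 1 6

Step 1. [r2c5∈{4}] nothing but 4 survives at r2c5, so r2c5=4.
Step 2. [r4c3∈{2,3,4,6}] r4c3 is the only open cell in row 4 admitting 3. So r4c3=3.
Step 3. [r1c6∈{2,3}] across row 1, 2 lands solely at r1c6. So r1c6=2.
Step 4. [r6c3∈{4}] only 4 remains possible at r6c3. So r6c3=4.
Step 5. [r3c1∈{2,4,6}] 4 has one home in col 1: r3c1, so r3c1=4.
Step 6. [r3c2∈{6}] nothing but 6 survives at r3c2, so r3c2=6.
Step 7. [r2c1∈{2,6}] col 1 places 2 nowhere but r2c1, so r2c1=2.
Step 8. [r5c1∈{3,6}] col 1 places 6 nowhere but r5c1, so r5c1=6.
Step 9. [r3c6∈{1}] only 1 remains possible at r3c6 ⇒ r3c6=1.
Step 10. [r2c3∈{6}] r2c3 is down to just 6, so r2c3=6.
Step 11. [r2c4∈{1}] r2c4 is down to just 1 ⇒ r2c4=1.
Step 12. [r1c5∈{3}] r1c5's peers cover all but 3, so r1c5=3.
Step 13. [r6c1∈{3}] nothing but 3 survives at r6c1, so r6c1=3.
Step 14. [r5c2∈{1}] r5c2 is down to just 1 ⇒ r5c2=1.
Step 15. [r5c3∈{5}] nothing but 5 survives at r5c3, so r5c3=5.
Step 16. [r5c6∈{3}] r5c6's peers cover all but 3 ⇒ r5c6=3.
Step 17. [r4c5∈{6}] nothing but 6 survives at r4c5 ⇒ r4c5=6.
Step 18. [r4c6∈{4}] r4c6 has the single candidate 4. So r4c6=4.
Step 19. [r1c2∈{4}] r1c2's peers cover all but 4. So r1c2=4.
Step 20. [r3c3∈{2}] r3c3's peers cover all but 2. So r3c3=2.
Step 21. [r4c4∈{2}] only 2 remains possible at r4c4, so r4c4=2.

Answer: 5 4 1 6 3 2 / 2 3 6 1 4 5 / 4 6 2 3 5 1 / 1 5 3 2 6 4 / 6 1 5 4 2 3 / 3 2 4 5 1 6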